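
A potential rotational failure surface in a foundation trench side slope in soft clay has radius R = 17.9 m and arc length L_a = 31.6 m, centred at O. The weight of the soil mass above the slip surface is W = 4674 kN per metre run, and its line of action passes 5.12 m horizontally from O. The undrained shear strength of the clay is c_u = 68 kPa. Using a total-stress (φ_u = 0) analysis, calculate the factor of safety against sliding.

Taking moments about the centre O, the resisting moment is provided by the undrained shear strength acting along the arc:
M_R = c_u·L_a·R = 68·31.60·17.9 = 38463.5 kN·m/m
M_D = W·d = 4674·5.12 = 23930.9 kN·m/m
FS = M_R / M_D = 38463.5 / 23930.9 = 1.607

FS = 1.61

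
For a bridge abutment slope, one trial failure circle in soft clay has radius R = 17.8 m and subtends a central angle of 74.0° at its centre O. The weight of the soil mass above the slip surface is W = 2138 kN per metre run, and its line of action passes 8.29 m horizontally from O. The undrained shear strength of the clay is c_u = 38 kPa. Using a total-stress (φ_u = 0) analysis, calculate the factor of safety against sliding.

Taking moments about the centre O, the resisting moment is provided by the undrained shear strength acting along the arc:
Arc length L_a = R·θ = 17.8·(74.0°·π/180) = 17.8·1.2915 = 22.99 m
M_R = c_u·L_a·R = 38·22.99·17.8 = 15550.1 kN·m/m
M_D = W·d = 2138·8.29 = 17724.0 kN·m/m
FS = M_R / M_D = 15550.1 / 17724.0 = 0.877

FS = 0.88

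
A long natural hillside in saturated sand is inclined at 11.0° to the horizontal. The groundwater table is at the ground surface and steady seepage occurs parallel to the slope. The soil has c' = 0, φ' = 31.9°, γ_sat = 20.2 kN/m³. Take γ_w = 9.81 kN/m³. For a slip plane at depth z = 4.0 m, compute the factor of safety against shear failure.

FS = 1.65

With seepage parallel to the slope and the water table at the surface, the effective normal stress on the slip plane uses the buoyant unit weight γ' = γ_sat − γ_w while the driving shear stress uses γ_sat:
FS = [c' + γ' z cos²β tanφ'] / [γ_sat z sinβ cosβ]
(For c' = 0 this reduces to FS = (γ'/γ_sat)·tanφ'/tanβ.)
γ' = 20.2 − 9.81 = 10.39 kN/m³
Numerator = 0.0 + 10.39·4.0·cos²11.0°·tan31.9° = 0.0 + 10.39·4.0·0.9636·0.6224 = 24.927 kPa
Denominator = 20.2·4.0·sin11.0°·cos11.0° = 20.2·4.0·0.1908·0.9816 = 15.134 kPa
FS = 24.927 / 15.134 = 1.647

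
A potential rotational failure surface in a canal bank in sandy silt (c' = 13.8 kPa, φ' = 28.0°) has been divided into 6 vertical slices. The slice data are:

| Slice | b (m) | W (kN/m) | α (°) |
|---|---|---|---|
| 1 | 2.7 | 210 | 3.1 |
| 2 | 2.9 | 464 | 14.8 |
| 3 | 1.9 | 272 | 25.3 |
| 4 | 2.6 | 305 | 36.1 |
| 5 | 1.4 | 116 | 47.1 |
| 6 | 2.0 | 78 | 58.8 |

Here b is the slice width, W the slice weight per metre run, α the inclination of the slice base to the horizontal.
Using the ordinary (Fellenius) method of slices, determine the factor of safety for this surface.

FS = 1.57

Ordinary method of slices: FS = Σ[c'·Δl_i + (W_i cosα_i)·tanφ'] / Σ W_i sinα_i, with Δl_i = b_i / cosα_i.
Slice 1: Δl = 2.7/cos3.1° = 2.704 m; N'_1 = 210·cos3.1° = 209.7; c'Δl = 37.31; W sinα = 11.4
Slice 2: Δl = 2.9/cos14.8° = 3.000 m; N'_2 = 464·cos14.8° = 448.6; c'Δl = 41.39; W sinα = 118.5
Slice 3: Δl = 1.9/cos25.3° = 2.102 m; N'_3 = 272·cos25.3° = 245.9; c'Δl = 29.00; W sinα = 116.2
Slice 4: Δl = 2.6/cos36.1° = 3.218 m; N'_4 = 305·cos36.1° = 246.4; c'Δl = 44.41; W sinα = 179.7
Slice 5: Δl = 1.4/cos47.1° = 2.057 m; N'_5 = 116·cos47.1° = 79.0; c'Δl = 28.38; W sinα = 85.0
Slice 6: Δl = 2.0/cos58.8° = 3.861 m; N'_6 = 78·cos58.8° = 40.4; c'Δl = 53.28; W sinα = 66.7
Σc'Δl = 233.8 kN/m; ΣN' = 1270.0 kN/m; ΣW sinα = 577.5 kN/m
Resisting = 233.8 + 1270.0·tan28.0° = 233.8 + 675.3 = 909.1 kN/m
FS = 909.1 / 577.5 = 1.574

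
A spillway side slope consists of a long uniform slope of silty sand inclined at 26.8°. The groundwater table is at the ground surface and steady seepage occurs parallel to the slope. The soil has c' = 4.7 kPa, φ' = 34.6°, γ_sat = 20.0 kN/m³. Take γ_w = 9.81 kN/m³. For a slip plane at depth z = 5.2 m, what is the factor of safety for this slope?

With seepage parallel to the slope and the water table at the surface, the effective normal stress on the slip plane uses the buoyant unit weight γ' = γ_sat − γ_w while the driving shear stress uses γ_sat:
FS = [c' + γ' z cos²β tanφ'] / [γ_sat z sinβ cosβ]
γ' = 20.0 − 9.81 = 10.19 kN/m³
Numerator = 4.7 + 10.19·5.2·cos²26.8°·tan34.6° = 4.7 + 10.19·5.2·0.7967·0.6899 = 33.823 kPa
Denominator = 20.0·5.2·sin26.8°·cos26.8° = 20.0·5.2·0.4509·0.8926 = 41.854 kPa
FS = 33.823 / 41.854 = 0.808

FS = 0.81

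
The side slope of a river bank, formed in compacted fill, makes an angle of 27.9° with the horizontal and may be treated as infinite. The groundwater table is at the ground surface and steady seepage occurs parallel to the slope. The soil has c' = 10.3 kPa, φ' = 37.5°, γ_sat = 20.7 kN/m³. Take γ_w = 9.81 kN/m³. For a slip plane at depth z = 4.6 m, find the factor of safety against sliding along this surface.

With seepage parallel to the slope and the water table at the surface, the effective normal stress on the slip plane uses the buoyant unit weight γ' = γ_sat − γ_w while the driving shear stress uses γ_sat:
FS = [c' + γ' z cos²β tanφ'] / [γ_sat z sinβ cosβ]
γ' = 20.7 − 9.81 = 10.89 kN/m³
Numerator = 10.3 + 10.89·4.6·cos²27.9°·tan37.5° = 10.3 + 10.89·4.6·0.7810·0.7673 = 40.322 kPa
Denominator = 20.7·4.6·sin27.9°·cos27.9° = 20.7·4.6·0.4679·0.8838 = 39.377 kPa
FS = 40.322 / 39.377 = 1.024

FS = 1.02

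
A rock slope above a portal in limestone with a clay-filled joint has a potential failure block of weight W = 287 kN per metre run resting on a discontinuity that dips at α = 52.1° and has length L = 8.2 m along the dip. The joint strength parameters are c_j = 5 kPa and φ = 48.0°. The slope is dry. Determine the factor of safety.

FS = 1.05

Resolving the block weight along and normal to the plane and applying the Mohr–Coulomb strength on the joint:
N' = W cosα = 287·cos52.1° = 176.3 kN/m
Driving force T = W sinα = 287·sin52.1° = 226.5 kN/m
Resisting force R = c_j·L + N'·tanφ = 5·8.2 + 176.3·tan48.0° = 41.0 + 195.8 = 236.8 kN/m
FS = R / T = 236.8 / 226.5 = 1.046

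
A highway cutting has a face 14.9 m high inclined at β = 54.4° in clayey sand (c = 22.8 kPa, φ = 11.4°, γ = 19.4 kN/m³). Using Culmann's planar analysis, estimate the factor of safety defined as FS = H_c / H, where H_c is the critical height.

H_c = (4c/γ) · sinβ cosφ / [1 − cos(β − φ)]
    = (4·22.8/19.4) · sin54.4°·cos11.4° / [1 − cos43.0°]
    = 4.701 · 0.7971 / 0.2686 = 13.95 m
FS = H_c / H = 13.95 / 14.9 = 0.936

FS = 0.94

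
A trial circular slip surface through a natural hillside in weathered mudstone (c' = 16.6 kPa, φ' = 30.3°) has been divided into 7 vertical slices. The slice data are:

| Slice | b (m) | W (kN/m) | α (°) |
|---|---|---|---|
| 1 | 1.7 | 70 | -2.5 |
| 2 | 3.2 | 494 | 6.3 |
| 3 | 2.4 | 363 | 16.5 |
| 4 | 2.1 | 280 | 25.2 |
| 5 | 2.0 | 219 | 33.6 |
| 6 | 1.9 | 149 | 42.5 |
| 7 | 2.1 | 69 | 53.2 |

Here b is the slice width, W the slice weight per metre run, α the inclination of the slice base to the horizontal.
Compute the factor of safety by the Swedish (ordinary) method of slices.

FS = 2.14

Ordinary method of slices: FS = Σ[c'·Δl_i + (W_i cosα_i)·tanφ'] / Σ W_i sinα_i, with Δl_i = b_i / cosα_i.
Slice 1: Δl = 1.7/cos(-2.5°) = 1.702 m; N'_1 = 70·cos(-2.5°) = 69.9; c'Δl = 28.25; W sinα = -3.1
Slice 2: Δl = 3.2/cos6.3° = 3.219 m; N'_2 = 494·cos6.3° = 491.0; c'Δl = 53.44; W sinα = 54.2
Slice 3: Δl = 2.4/cos16.5° = 2.503 m; N'_3 = 363·cos16.5° = 348.1; c'Δl = 41.55; W sinα = 103.1
Slice 4: Δl = 2.1/cos25.2° = 2.321 m; N'_4 = 280·cos25.2° = 253.4; c'Δl = 38.53; W sinα = 119.2
Slice 5: Δl = 2.0/cos33.6° = 2.401 m; N'_5 = 219·cos33.6° = 182.4; c'Δl = 39.86; W sinα = 121.2
Slice 6: Δl = 1.9/cos42.5° = 2.577 m; N'_6 = 149·cos42.5° = 109.9; c'Δl = 42.78; W sinα = 100.7
Slice 7: Δl = 2.1/cos53.2° = 3.506 m; N'_7 = 69·cos53.2° = 41.3; c'Δl = 58.19; W sinα = 55.3
Σc'Δl = 302.6 kN/m; ΣN' = 1495.9 kN/m; ΣW sinα = 550.6 kN/m
Resisting = 302.6 + 1495.9·tan30.3° = 302.6 + 874.2 = 1176.8 kN/m
FS = 1176.8 / 550.6 = 2.137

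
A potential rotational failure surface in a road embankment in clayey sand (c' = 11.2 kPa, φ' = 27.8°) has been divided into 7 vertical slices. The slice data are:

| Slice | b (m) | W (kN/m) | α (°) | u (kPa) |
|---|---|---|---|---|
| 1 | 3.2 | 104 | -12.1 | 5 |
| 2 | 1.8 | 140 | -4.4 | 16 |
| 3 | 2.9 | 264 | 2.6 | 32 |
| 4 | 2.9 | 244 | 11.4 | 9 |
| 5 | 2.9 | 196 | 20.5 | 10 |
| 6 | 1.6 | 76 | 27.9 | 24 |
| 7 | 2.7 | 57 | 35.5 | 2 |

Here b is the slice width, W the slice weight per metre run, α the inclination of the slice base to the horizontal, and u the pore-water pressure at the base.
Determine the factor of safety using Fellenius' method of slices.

FS = 3.84

Ordinary method of slices: FS = Σ[c'·Δl_i + (W_i cosα_i − u_i·Δl_i)·tanφ'] / Σ W_i sinα_i, with Δl_i = b_i / cosα_i.
Slice 1: Δl = 3.2/cos(-12.1°) = 3.273 m; N'_1 = 104·cos(-12.1°) − 5·3.273 = 85.3; c'Δl = 36.65; W sinα = -21.8
Slice 2: Δl = 1.8/cos(-4.4°) = 1.805 m; N'_2 = 140·cos(-4.4°) − 16·1.805 = 110.7; c'Δl = 20.22; W sinα = -10.7
Slice 3: Δl = 2.9/cos2.6° = 2.903 m; N'_3 = 264·cos2.6° − 32·2.903 = 170.8; c'Δl = 32.51; W sinα = 12.0
Slice 4: Δl = 2.9/cos11.4° = 2.958 m; N'_4 = 244·cos11.4° − 9·2.958 = 212.6; c'Δl = 33.13; W sinα = 48.2
Slice 5: Δl = 2.9/cos20.5° = 3.096 m; N'_5 = 196·cos20.5° − 10·3.096 = 152.6; c'Δl = 34.68; W sinα = 68.6
Slice 6: Δl = 1.6/cos27.9° = 1.810 m; N'_6 = 76·cos27.9° − 24·1.810 = 23.7; c'Δl = 20.28; W sinα = 35.6
Slice 7: Δl = 2.7/cos35.5° = 3.316 m; N'_7 = 57·cos35.5° − 2·3.316 = 39.8; c'Δl = 37.14; W sinα = 33.1
Σc'Δl = 214.6 kN/m; ΣN' = 795.5 kN/m; ΣW sinα = 165.0 kN/m
Resisting = 214.6 + 795.5·tan27.8° = 214.6 + 419.4 = 634.1 kN/m
FS = 634.1 / 165.0 = 3.844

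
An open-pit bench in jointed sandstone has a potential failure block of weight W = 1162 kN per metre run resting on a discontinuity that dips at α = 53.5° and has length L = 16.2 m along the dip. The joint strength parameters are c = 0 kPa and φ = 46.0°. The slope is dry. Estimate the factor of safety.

FS = 0.77

Resolving the block weight along and normal to the plane and applying the Mohr–Coulomb strength on the joint:
N' = W cosα = 1162·cos53.5° = 691.2 kN/m
Driving force T = W sinα = 1162·sin53.5° = 934.1 kN/m
Resisting force R = c·L + N'·tanφ = 0·16.2 + 691.2·tan46.0° = 0.0 + 715.7 = 715.7 kN/m
FS = R / T = 715.7 / 934.1 = 0.766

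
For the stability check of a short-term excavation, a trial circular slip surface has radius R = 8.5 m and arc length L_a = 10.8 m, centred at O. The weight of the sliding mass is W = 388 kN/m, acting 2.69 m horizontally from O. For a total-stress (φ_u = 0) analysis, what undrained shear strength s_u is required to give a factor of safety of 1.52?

s_u = 17.3 kPa

FS = s_u·L_a·R / (W·d), so s_u = FS·W·d / (L_a·R).
s_u = 1.52·388·2.69 / (10.80·8.5) = 1586.5 / 91.80 = 17.28 kPa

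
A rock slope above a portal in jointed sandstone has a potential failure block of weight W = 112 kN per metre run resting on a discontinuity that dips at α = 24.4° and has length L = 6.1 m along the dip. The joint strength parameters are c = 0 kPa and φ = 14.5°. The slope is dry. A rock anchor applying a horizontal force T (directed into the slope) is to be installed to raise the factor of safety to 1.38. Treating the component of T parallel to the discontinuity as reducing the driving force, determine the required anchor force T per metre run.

T = 27 kN/m

Resolving forces along and normal to the sliding plane, with the horizontal anchor force T adding T·sinα to the effective normal force and T·cosα acting up the plane against the driving force:
FS = [cL + (W cosα + T sinα) tanφ] / [W sinα − T cosα]
Without the anchor: N' = 102.0 kN/m, driving T_d = 46.3 kN/m, resisting R = 0·6.1 + 102.0·tan14.5° = 26.4 kN/m, FS = 0.57.
Setting FS = 1.38 and solving for T:
1.38·(46.3 − T cos24.4°) = 26.4 + T sin24.4°·tan14.5°
T·(sin24.4°·tan14.5° + 1.38·cos24.4°) = 1.38·46.3 − 26.4
T·(0.4131·0.2586 + 1.38·0.9107) = 63.8 − 26.4 = 37.5
T·1.3636 = 37.5
T = 27.5 kN/m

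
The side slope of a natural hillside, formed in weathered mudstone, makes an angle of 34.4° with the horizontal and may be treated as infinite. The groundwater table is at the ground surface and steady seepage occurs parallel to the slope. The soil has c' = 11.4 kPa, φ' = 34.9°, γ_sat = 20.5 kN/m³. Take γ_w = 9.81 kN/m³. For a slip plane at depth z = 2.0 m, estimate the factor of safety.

With seepage parallel to the slope and the water table at the surface, the effective normal stress on the slip plane uses the buoyant unit weight γ' = γ_sat − γ_w while the driving shear stress uses γ_sat:
FS = [c' + γ' z cos²β tanφ'] / [γ_sat z sinβ cosβ]
γ' = 20.5 − 9.81 = 10.69 kN/m³
Numerator = 11.4 + 10.69·2.0·cos²34.4°·tan34.9° = 11.4 + 10.69·2.0·0.6808·0.6976 = 21.554 kPa
Denominator = 20.5·2.0·sin34.4°·cos34.4° = 20.5·2.0·0.5650·0.8251 = 19.113 kPa
FS = 21.554 / 19.113 = 1.128

FS = 1.13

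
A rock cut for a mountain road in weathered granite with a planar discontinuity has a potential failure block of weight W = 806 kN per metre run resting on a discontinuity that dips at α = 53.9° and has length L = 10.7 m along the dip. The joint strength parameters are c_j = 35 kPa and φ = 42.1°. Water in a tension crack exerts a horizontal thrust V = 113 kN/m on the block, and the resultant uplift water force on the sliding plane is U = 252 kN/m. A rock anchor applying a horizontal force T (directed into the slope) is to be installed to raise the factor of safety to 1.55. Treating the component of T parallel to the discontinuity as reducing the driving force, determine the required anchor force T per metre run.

Resolving forces along and normal to the sliding plane, with the horizontal anchor force T adding T·sinα to the effective normal force and T·cosα acting up the plane against the driving force:
FS = [c_jL + (W cosα − U − V sinα + T sinα) tanφ] / [W sinα + V cosα − T cosα]
Without the anchor: N' = 131.6 kN/m, driving T_d = 717.8 kN/m, resisting R = 35·10.7 + 131.6·tan42.1° = 493.4 kN/m, FS = 0.69.
Setting FS = 1.55 and solving for T:
1.55·(717.8 − T cos53.9°) = 493.4 + T sin53.9°·tan42.1°
T·(sin53.9°·tan42.1° + 1.55·cos53.9°) = 1.55·717.8 − 493.4
T·(0.8080·0.9036 + 1.55·0.5892) = 1112.6 − 493.4 = 619.2
T·1.6433 = 619.2
T = 376.8 kN/m

T = 377 kN/m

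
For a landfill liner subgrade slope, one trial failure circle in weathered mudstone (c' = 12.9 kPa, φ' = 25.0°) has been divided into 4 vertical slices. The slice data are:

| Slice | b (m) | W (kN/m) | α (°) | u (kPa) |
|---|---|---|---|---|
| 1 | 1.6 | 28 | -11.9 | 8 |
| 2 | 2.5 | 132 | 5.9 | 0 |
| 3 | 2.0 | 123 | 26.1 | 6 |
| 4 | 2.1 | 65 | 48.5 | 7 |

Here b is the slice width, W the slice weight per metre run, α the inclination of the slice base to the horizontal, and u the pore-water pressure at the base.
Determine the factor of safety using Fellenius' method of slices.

Ordinary method of slices: FS = Σ[c'·Δl_i + (W_i cosα_i − u_i·Δl_i)·tanφ'] / Σ W_i sinα_i, with Δl_i = b_i / cosα_i.
Slice 1: Δl = 1.6/cos(-11.9°) = 1.635 m; N'_1 = 28·cos(-11.9°) − 8·1.635 = 14.3; c'Δl = 21.09; W sinα = -5.8
Slice 2: Δl = 2.5/cos5.9° = 2.513 m; N'_2 = 132·cos5.9° − 0·2.513 = 131.3; c'Δl = 32.42; W sinα = 13.6
Slice 3: Δl = 2.0/cos26.1° = 2.227 m; N'_3 = 123·cos26.1° − 6·2.227 = 97.1; c'Δl = 28.73; W sinα = 54.1
Slice 4: Δl = 2.1/cos48.5° = 3.169 m; N'_4 = 65·cos48.5° − 7·3.169 = 20.9; c'Δl = 40.88; W sinα = 48.7
Σc'Δl = 123.1 kN/m; ΣN' = 263.6 kN/m; ΣW sinα = 110.6 kN/m
Resisting = 123.1 + 263.6·tan25.0° = 123.1 + 122.9 = 246.0 kN/m
FS = 246.0 / 110.6 = 2.225

FS = 2.22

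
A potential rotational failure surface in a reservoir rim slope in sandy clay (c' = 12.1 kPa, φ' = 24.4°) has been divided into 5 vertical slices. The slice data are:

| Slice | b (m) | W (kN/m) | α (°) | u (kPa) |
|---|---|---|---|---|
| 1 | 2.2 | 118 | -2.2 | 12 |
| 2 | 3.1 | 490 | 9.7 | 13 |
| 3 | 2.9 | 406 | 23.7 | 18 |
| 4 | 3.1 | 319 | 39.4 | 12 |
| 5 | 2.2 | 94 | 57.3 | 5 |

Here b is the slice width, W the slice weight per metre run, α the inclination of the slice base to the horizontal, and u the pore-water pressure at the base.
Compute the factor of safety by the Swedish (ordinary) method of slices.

Ordinary method of slices: FS = Σ[c'·Δl_i + (W_i cosα_i − u_i·Δl_i)·tanφ'] / Σ W_i sinα_i, with Δl_i = b_i / cosα_i.
Slice 1: Δl = 2.2/cos(-2.2°) = 2.202 m; N'_1 = 118·cos(-2.2°) − 12·2.202 = 91.5; c'Δl = 26.64; W sinα = -4.5
Slice 2: Δl = 3.1/cos9.7° = 3.145 m; N'_2 = 490·cos9.7° − 13·3.145 = 442.1; c'Δl = 38.05; W sinα = 82.6
Slice 3: Δl = 2.9/cos23.7° = 3.167 m; N'_3 = 406·cos23.7° − 18·3.167 = 314.8; c'Δl = 38.32; W sinα = 163.2
Slice 4: Δl = 3.1/cos39.4° = 4.012 m; N'_4 = 319·cos39.4° − 12·4.012 = 198.4; c'Δl = 48.54; W sinα = 202.5
Slice 5: Δl = 2.2/cos57.3° = 4.072 m; N'_5 = 94·cos57.3° − 5·4.072 = 30.4; c'Δl = 49.27; W sinα = 79.1
Σc'Δl = 200.8 kN/m; ΣN' = 1077.1 kN/m; ΣW sinα = 522.8 kN/m
Resisting = 200.8 + 1077.1·tan24.4° = 200.8 + 488.6 = 689.4 kN/m
FS = 689.4 / 522.8 = 1.319

FS = 1.32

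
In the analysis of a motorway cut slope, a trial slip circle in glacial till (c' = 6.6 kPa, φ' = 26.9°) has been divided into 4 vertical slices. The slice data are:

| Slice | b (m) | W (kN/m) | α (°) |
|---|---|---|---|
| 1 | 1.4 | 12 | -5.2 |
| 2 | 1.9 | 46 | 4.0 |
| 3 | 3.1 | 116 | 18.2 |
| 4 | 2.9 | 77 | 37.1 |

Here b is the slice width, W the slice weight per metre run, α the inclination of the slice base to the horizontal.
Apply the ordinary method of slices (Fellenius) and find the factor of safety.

FS = 2.17

Ordinary method of slices: FS = Σ[c'·Δl_i + (W_i cosα_i)·tanφ'] / Σ W_i sinα_i, with Δl_i = b_i / cosα_i.
Slice 1: Δl = 1.4/cos(-5.2°) = 1.406 m; N'_1 = 12·cos(-5.2°) = 12.0; c'Δl = 9.28; W sinα = -1.1
Slice 2: Δl = 1.9/cos4.0° = 1.905 m; N'_2 = 46·cos4.0° = 45.9; c'Δl = 12.57; W sinα = 3.2
Slice 3: Δl = 3.1/cos18.2° = 3.263 m; N'_3 = 116·cos18.2° = 110.2; c'Δl = 21.54; W sinα = 36.2
Slice 4: Δl = 2.9/cos37.1° = 3.636 m; N'_4 = 77·cos37.1° = 61.4; c'Δl = 24.00; W sinα = 46.4
Σc'Δl = 67.4 kN/m; ΣN' = 229.4 kN/m; ΣW sinα = 84.8 kN/m
Resisting = 67.4 + 229.4·tan26.9° = 67.4 + 116.4 = 183.8 kN/m
FS = 183.8 / 84.8 = 2.167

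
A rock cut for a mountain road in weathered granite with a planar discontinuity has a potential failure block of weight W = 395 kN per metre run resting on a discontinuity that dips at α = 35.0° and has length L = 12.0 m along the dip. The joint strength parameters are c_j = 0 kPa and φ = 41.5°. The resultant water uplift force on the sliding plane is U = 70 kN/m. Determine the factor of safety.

FS = 0.99

Resolving the block weight along and normal to the plane and applying the Mohr–Coulomb strength on the joint:
N' = W cosα − U = 395·cos35.0° − 70 = 253.6 kN/m
Driving force T = W sinα = 395·sin35.0° = 226.6 kN/m
Resisting force R = c_j·L + N'·tanφ = 0·12.0 + 253.6·tan41.5° = 0.0 + 224.3 = 224.3 kN/m
FS = R / T = 224.3 / 226.6 = 0.990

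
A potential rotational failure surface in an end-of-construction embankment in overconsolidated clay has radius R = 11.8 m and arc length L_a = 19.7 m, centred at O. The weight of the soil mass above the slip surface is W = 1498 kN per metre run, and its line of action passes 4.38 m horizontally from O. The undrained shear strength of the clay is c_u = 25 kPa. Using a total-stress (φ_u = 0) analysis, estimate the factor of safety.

Taking moments about the centre O, the resisting moment is provided by the undrained shear strength acting along the arc:
M_R = c_u·L_a·R = 25·19.70·11.8 = 5811.5 kN·m/m
M_D = W·d = 1498·4.38 = 6561.2 kN·m/m
FS = M_R / M_D = 5811.5 / 6561.2 = 0.886

FS = 0.89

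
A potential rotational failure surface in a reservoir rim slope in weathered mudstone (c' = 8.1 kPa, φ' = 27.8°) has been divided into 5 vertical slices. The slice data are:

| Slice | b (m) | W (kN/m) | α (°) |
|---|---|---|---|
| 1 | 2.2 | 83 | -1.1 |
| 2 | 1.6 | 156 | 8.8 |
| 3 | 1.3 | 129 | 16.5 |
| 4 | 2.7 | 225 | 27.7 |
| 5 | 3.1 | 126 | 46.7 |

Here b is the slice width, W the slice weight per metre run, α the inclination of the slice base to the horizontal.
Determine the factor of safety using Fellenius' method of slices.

FS = 1.74

Ordinary method of slices: FS = Σ[c'·Δl_i + (W_i cosα_i)·tanφ'] / Σ W_i sinα_i, with Δl_i = b_i / cosα_i.
Slice 1: Δl = 2.2/cos(-1.1°) = 2.200 m; N'_1 = 83·cos(-1.1°) = 83.0; c'Δl = 17.82; W sinα = -1.6
Slice 2: Δl = 1.6/cos8.8° = 1.619 m; N'_2 = 156·cos8.8° = 154.2; c'Δl = 13.11; W sinα = 23.9
Slice 3: Δl = 1.3/cos16.5° = 1.356 m; N'_3 = 129·cos16.5° = 123.7; c'Δl = 10.98; W sinα = 36.6
Slice 4: Δl = 2.7/cos27.7° = 3.049 m; N'_4 = 225·cos27.7° = 199.2; c'Δl = 24.70; W sinα = 104.6
Slice 5: Δl = 3.1/cos46.7° = 4.520 m; N'_5 = 126·cos46.7° = 86.4; c'Δl = 36.61; W sinα = 91.7
Σc'Δl = 103.2 kN/m; ΣN' = 646.5 kN/m; ΣW sinα = 255.2 kN/m
Resisting = 103.2 + 646.5·tan27.8° = 103.2 + 340.8 = 444.1 kN/m
FS = 444.1 / 255.2 = 1.740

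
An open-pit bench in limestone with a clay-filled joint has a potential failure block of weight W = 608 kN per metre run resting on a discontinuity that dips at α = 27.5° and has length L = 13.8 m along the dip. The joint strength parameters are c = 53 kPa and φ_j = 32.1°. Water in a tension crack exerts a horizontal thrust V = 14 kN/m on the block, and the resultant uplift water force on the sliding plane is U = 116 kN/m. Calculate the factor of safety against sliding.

Resolving the block weight along and normal to the plane and applying the Mohr–Coulomb strength on the joint:
N' = W cosα − U − V sinα = 608·cos27.5° − 116 − 14·sin27.5° = 416.8 kN/m
Driving force T = W sinα + V cosα = 608·sin27.5° + 14·cos27.5° = 293.2 kN/m
Resisting force R = c·L + N'·tanφ_j = 53·13.8 + 416.8·tan32.1° = 731.4 + 261.5 = 992.9 kN/m
FS = R / T = 992.9 / 293.2 = 3.387

FS = 3.39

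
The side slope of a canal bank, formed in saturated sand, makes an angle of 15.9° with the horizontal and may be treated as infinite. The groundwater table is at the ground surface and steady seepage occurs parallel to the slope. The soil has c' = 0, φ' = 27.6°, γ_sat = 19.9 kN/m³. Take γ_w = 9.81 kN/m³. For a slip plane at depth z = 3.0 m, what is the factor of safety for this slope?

FS = 0.93

With seepage parallel to the slope and the water table at the surface, the effective normal stress on the slip plane uses the buoyant unit weight γ' = γ_sat − γ_w while the driving shear stress uses γ_sat:
FS = [c' + γ' z cos²β tanφ'] / [γ_sat z sinβ cosβ]
(For c' = 0 this reduces to FS = (γ'/γ_sat)·tanφ'/tanβ.)
γ' = 19.9 − 9.81 = 10.09 kN/m³
Numerator = 0.0 + 10.09·3.0·cos²15.9°·tan27.6° = 0.0 + 10.09·3.0·0.9249·0.5228 = 14.637 kPa
Denominator = 19.9·3.0·sin15.9°·cos15.9° = 19.9·3.0·0.2740·0.9617 = 15.730 kPa
FS = 14.637 / 15.730 = 0.931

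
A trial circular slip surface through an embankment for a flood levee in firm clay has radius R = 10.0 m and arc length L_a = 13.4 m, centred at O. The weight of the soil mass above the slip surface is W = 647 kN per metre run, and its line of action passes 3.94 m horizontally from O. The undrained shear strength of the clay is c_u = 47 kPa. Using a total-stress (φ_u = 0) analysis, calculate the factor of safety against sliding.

FS = 2.47

Taking moments about the centre O, the resisting moment is provided by the undrained shear strength acting along the arc:
M_R = c_u·L_a·R = 47·13.40·10.0 = 6298.0 kN·m/m
M_D = W·d = 647·3.94 = 2549.2 kN·m/m
FS = M_R / M_D = 6298.0 / 2549.2 = 2.471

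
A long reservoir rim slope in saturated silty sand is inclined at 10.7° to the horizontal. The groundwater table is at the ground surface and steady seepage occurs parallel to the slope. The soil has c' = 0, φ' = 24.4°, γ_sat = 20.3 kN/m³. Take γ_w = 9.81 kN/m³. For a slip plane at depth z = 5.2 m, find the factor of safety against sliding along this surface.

With seepage parallel to the slope and the water table at the surface, the effective normal stress on the slip plane uses the buoyant unit weight γ' = γ_sat − γ_w while the driving shear stress uses γ_sat:
FS = [c' + γ' z cos²β tanφ'] / [γ_sat z sinβ cosβ]
(For c' = 0 this reduces to FS = (γ'/γ_sat)·tanφ'/tanβ.)
γ' = 20.3 − 9.81 = 10.49 kN/m³
Numerator = 0.0 + 10.49·5.2·cos²10.7°·tan24.4° = 0.0 + 10.49·5.2·0.9655·0.4536 = 23.891 kPa
Denominator = 20.3·5.2·sin10.7°·cos10.7° = 20.3·5.2·0.1857·0.9826 = 19.258 kPa
FS = 23.891 / 19.258 = 1.241

FS = 1.24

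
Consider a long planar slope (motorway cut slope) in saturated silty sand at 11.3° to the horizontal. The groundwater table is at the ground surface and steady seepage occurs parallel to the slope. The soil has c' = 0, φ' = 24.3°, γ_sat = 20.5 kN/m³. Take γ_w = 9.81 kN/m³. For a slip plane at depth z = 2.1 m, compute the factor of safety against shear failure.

With seepage parallel to the slope and the water table at the surface, the effective normal stress on the slip plane uses the buoyant unit weight γ' = γ_sat − γ_w while the driving shear stress uses γ_sat:
FS = [c' + γ' z cos²β tanφ'] / [γ_sat z sinβ cosβ]
(For c' = 0 this reduces to FS = (γ'/γ_sat)·tanφ'/tanβ.)
γ' = 20.5 − 9.81 = 10.69 kN/m³
Numerator = 0.0 + 10.69·2.1·cos²11.3°·tan24.3° = 0.0 + 10.69·2.1·0.9616·0.4515 = 9.747 kPa
Denominator = 20.5·2.1·sin11.3°·cos11.3° = 20.5·2.1·0.1959·0.9806 = 8.272 kPa
FS = 9.747 / 8.272 = 1.178

FS = 1.18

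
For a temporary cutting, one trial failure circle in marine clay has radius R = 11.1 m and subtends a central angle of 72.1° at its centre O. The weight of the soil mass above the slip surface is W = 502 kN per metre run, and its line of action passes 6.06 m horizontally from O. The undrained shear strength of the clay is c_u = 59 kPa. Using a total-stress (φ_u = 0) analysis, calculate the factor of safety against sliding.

FS = 3.01

Taking moments about the centre O, the resisting moment is provided by the undrained shear strength acting along the arc:
Arc length L_a = R·θ = 11.1·(72.1°·π/180) = 11.1·1.2584 = 13.97 m
M_R = c_u·L_a·R = 59·13.97·11.1 = 9147.7 kN·m/m
M_D = W·d = 502·6.06 = 3042.1 kN·m/m
FS = M_R / M_D = 9147.7 / 3042.1 = 3.007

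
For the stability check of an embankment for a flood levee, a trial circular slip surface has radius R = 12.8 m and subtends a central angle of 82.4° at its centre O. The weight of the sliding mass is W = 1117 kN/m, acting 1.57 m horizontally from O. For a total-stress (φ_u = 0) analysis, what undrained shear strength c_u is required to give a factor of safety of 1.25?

FS = c_u·L_a·R / (W·d), so c_u = FS·W·d / (L_a·R).
Arc length L_a = R·θ = 12.8·(82.4°·π/180) = 12.8·1.4382 = 18.41 m
c_u = 1.25·1117·1.57 / (18.41·12.8) = 2192.1 / 235.63 = 9.30 kPa

c_u = 9.3 kPa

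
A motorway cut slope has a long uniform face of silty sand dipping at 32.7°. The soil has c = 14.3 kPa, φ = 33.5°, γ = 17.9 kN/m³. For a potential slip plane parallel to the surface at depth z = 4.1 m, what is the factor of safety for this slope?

For an infinite slope with a slip plane parallel to the surface (no pore pressure): FS = [c + γz cos²β tanφ] / [γz sinβ cosβ].
γz = 17.9·4.1 = 73.39 kN/m²
Numerator = 14.3 + 73.39·cos²32.7°·tan33.5° = 14.3 + 73.39·0.7081·0.6619 = 48.698 kPa
Denominator = 73.39·sin32.7°·cos32.7° = 73.39·0.5402·0.8415 = 33.364 kPa
FS = 48.698 / 33.364 = 1.460

FS = 1.46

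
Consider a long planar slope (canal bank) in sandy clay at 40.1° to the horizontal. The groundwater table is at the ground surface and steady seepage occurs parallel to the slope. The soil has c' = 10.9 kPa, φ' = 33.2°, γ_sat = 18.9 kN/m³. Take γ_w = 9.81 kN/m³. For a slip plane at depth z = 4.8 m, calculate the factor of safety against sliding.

FS = 0.62

With seepage parallel to the slope and the water table at the surface, the effective normal stress on the slip plane uses the buoyant unit weight γ' = γ_sat − γ_w while the driving shear stress uses γ_sat:
FS = [c' + γ' z cos²β tanφ'] / [γ_sat z sinβ cosβ]
γ' = 18.9 − 9.81 = 9.09 kN/m³
Numerator = 10.9 + 9.09·4.8·cos²40.1°·tan33.2° = 10.9 + 9.09·4.8·0.5851·0.6544 = 27.606 kPa
Denominator = 18.9·4.8·sin40.1°·cos40.1° = 18.9·4.8·0.6441·0.7649 = 44.698 kPa
FS = 27.606 / 44.698 = 0.618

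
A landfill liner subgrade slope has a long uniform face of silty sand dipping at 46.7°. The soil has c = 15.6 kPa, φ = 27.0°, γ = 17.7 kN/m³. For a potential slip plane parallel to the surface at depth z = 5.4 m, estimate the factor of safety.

FS = 0.81

For an infinite slope with a slip plane parallel to the surface (no pore pressure): FS = [c + γz cos²β tanφ] / [γz sinβ cosβ].
γz = 17.7·5.4 = 95.58 kN/m²
Numerator = 15.6 + 95.58·cos²46.7°·tan27.0° = 15.6 + 95.58·0.4703·0.5095 = 38.506 kPa
Denominator = 95.58·sin46.7°·cos46.7° = 95.58·0.7278·0.6858 = 47.706 kPa
FS = 38.506 / 47.706 = 0.807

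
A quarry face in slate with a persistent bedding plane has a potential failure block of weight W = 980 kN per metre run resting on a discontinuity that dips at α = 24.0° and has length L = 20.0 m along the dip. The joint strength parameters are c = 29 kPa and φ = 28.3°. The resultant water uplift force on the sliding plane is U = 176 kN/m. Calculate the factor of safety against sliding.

FS = 2.43

Resolving the block weight along and normal to the plane and applying the Mohr–Coulomb strength on the joint:
N' = W cosα − U = 980·cos24.0° − 176 = 719.3 kN/m
Driving force T = W sinα = 980·sin24.0° = 398.6 kN/m
Resisting force R = c·L + N'·tanφ = 29·20.0 + 719.3·tan28.3° = 580.0 + 387.3 = 967.3 kN/m
FS = R / T = 967.3 / 398.6 = 2.427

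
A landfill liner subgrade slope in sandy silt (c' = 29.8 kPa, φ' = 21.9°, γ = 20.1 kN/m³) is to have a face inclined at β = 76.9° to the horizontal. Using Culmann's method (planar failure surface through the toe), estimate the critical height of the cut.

Culmann's analysis gives the critical failure plane at α_cr = (β + φ')/2 = (76.9 + 21.9)/2 = 49.4°, and the critical height
H_c = (4c'/γ) · sinβ cosφ' / [1 − cos(β − φ')]
    = (4·29.8/20.1) · sin76.9°·cos21.9° / [1 − cos(55.0°)]
    = 5.930 · 0.9740·0.9278 / [1 − 0.5736]
    = 5.930 · 0.9037 / 0.4264
    = 12.57 m

H_c = 12.57 m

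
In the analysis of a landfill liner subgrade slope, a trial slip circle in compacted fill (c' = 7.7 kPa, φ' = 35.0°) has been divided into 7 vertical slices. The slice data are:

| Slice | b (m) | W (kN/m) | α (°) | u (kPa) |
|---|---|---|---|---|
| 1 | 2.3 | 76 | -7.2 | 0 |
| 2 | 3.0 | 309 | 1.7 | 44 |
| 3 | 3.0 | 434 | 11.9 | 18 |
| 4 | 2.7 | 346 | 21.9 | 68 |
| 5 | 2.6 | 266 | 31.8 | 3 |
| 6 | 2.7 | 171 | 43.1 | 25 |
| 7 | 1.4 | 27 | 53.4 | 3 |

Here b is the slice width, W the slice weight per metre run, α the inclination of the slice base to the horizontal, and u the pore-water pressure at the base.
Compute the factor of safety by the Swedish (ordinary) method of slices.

FS = 1.73

Ordinary method of slices: FS = Σ[c'·Δl_i + (W_i cosα_i − u_i·Δl_i)·tanφ'] / Σ W_i sinα_i, with Δl_i = b_i / cosα_i.
Slice 1: Δl = 2.3/cos(-7.2°) = 2.318 m; N'_1 = 76·cos(-7.2°) − 0·2.318 = 75.4; c'Δl = 17.85; W sinα = -9.5
Slice 2: Δl = 3.0/cos1.7° = 3.001 m; N'_2 = 309·cos1.7° − 44·3.001 = 176.8; c'Δl = 23.11; W sinα = 9.2
Slice 3: Δl = 3.0/cos11.9° = 3.066 m; N'_3 = 434·cos11.9° − 18·3.066 = 369.5; c'Δl = 23.61; W sinα = 89.5
Slice 4: Δl = 2.7/cos21.9° = 2.910 m; N'_4 = 346·cos21.9° − 68·2.910 = 123.2; c'Δl = 22.41; W sinα = 129.1
Slice 5: Δl = 2.6/cos31.8° = 3.059 m; N'_5 = 266·cos31.8° − 3·3.059 = 216.9; c'Δl = 23.56; W sinα = 140.2
Slice 6: Δl = 2.7/cos43.1° = 3.698 m; N'_6 = 171·cos43.1° − 25·3.698 = 32.4; c'Δl = 28.47; W sinα = 116.8
Slice 7: Δl = 1.4/cos53.4° = 2.348 m; N'_7 = 27·cos53.4° − 3·2.348 = 9.1; c'Δl = 18.08; W sinα = 21.7
Σc'Δl = 157.1 kN/m; ΣN' = 1003.2 kN/m; ΣW sinα = 496.9 kN/m
Resisting = 157.1 + 1003.2·tan35.0° = 157.1 + 702.5 = 859.5 kN/m
FS = 859.5 / 496.9 = 1.730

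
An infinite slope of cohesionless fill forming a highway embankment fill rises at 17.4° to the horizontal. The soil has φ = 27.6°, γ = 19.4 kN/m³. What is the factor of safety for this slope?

For a dry cohesionless infinite slope the factor of safety is FS = tanφ / tanβ.
FS = tan27.6° / tan17.4° = 0.5228 / 0.3134 = 1.668

FS = 1.67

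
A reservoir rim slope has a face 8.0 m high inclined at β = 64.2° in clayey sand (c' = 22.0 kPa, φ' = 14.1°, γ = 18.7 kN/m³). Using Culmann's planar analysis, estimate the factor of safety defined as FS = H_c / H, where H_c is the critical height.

FS = 1.43

H_c = (4c'/γ) · sinβ cosφ' / [1 − cos(β − φ')]
    = (4·22.0/18.7) · sin64.2°·cos14.1° / [1 − cos50.1°]
    = 4.706 · 0.8732 / 0.3586 = 11.46 m
FS = H_c / H = 11.46 / 8.0 = 1.433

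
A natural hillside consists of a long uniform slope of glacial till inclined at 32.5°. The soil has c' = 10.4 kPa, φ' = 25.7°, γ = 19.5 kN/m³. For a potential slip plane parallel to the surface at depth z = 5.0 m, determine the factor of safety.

FS = 0.99

For an infinite slope with a slip plane parallel to the surface (no pore pressure): FS = [c' + γz cos²β tanφ'] / [γz sinβ cosβ].
γz = 19.5·5.0 = 97.50 kN/m²
Numerator = 10.4 + 97.50·cos²32.5°·tan25.7° = 10.4 + 97.50·0.7113·0.4813 = 43.777 kPa
Denominator = 97.50·sin32.5°·cos32.5° = 97.50·0.5373·0.8434 = 44.183 kPa
FS = 43.777 / 44.183 = 0.991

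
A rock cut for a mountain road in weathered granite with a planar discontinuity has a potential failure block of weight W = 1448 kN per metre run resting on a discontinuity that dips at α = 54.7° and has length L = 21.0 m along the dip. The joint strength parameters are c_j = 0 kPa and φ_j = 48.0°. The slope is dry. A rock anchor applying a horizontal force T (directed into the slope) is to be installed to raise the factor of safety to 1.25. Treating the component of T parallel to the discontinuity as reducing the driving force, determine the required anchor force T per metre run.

T = 336 kN/m

Resolving forces along and normal to the sliding plane, with the horizontal anchor force T adding T·sinα to the effective normal force and T·cosα acting up the plane against the driving force:
FS = [c_jL + (W cosα + T sinα) tanφ_j] / [W sinα − T cosα]
Without the anchor: N' = 836.7 kN/m, driving T_d = 1181.8 kN/m, resisting R = 0·21.0 + 836.7·tan48.0° = 929.3 kN/m, FS = 0.79.
Setting FS = 1.25 and solving for T:
1.25·(1181.8 − T cos54.7°) = 929.3 + T sin54.7°·tan48.0°
T·(sin54.7°·tan48.0° + 1.25·cos54.7°) = 1.25·1181.8 − 929.3
T·(0.8161·1.1106 + 1.25·0.5779) = 1477.2 − 929.3 = 547.9
T·1.6287 = 547.9
T = 336.4 kN/m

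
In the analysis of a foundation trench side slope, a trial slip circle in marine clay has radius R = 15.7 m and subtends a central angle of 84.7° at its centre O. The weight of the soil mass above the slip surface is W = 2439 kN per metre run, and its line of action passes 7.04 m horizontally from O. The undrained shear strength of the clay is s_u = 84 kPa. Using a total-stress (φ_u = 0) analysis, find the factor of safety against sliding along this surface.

FS = 1.78

Taking moments about the centre O, the resisting moment is provided by the undrained shear strength acting along the arc:
Arc length L_a = R·θ = 15.7·(84.7°·π/180) = 15.7·1.4783 = 23.21 m
M_R = s_u·L_a·R = 84·23.21·15.7 = 30608.3 kN·m/m
M_D = W·d = 2439·7.04 = 17170.6 kN·m/m
FS = M_R / M_D = 30608.3 / 17170.6 = 1.783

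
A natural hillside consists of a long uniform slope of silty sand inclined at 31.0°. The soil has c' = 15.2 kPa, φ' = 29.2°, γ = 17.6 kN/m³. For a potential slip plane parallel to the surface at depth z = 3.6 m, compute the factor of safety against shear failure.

FS = 1.47

For an infinite slope with a slip plane parallel to the surface (no pore pressure): FS = [c' + γz cos²β tanφ'] / [γz sinβ cosβ].
γz = 17.6·3.6 = 63.36 kN/m²
Numerator = 15.2 + 63.36·cos²31.0°·tan29.2° = 15.2 + 63.36·0.7347·0.5589 = 41.218 kPa
Denominator = 63.36·sin31.0°·cos31.0° = 63.36·0.5150·0.8572 = 27.972 kPa
FS = 41.218 / 27.972 = 1.474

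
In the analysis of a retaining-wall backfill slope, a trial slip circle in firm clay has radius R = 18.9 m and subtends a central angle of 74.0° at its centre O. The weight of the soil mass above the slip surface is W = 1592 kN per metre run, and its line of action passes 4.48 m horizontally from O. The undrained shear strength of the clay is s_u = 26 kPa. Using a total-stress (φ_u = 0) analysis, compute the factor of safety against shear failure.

FS = 1.68

Taking moments about the centre O, the resisting moment is provided by the undrained shear strength acting along the arc:
Arc length L_a = R·θ = 18.9·(74.0°·π/180) = 18.9·1.2915 = 24.41 m
M_R = s_u·L_a·R = 26·24.41·18.9 = 11995.2 kN·m/m
M_D = W·d = 1592·4.48 = 7132.2 kN·m/m
FS = M_R / M_D = 11995.2 / 7132.2 = 1.682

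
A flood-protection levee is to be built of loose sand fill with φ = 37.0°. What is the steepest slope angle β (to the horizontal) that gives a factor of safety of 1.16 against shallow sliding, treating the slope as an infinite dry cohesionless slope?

β = 33.0°

For an infinite dry cohesionless slope FS = tanφ/tanβ, so tanβ = tanφ / FS.
tanβ = tan37.0° / 1.16 = 0.7536 / 1.16 = 0.6496
β = arctan(0.6496) = 33.01°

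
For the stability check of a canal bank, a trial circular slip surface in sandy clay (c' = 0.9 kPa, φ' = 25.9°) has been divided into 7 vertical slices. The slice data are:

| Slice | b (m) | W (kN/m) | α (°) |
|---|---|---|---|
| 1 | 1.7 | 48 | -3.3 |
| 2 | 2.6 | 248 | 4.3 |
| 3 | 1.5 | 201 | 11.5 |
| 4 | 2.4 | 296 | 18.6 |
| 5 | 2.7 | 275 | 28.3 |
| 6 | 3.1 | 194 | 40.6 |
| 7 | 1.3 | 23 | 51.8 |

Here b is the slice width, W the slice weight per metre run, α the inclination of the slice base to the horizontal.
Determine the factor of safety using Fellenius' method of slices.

Ordinary method of slices: FS = Σ[c'·Δl_i + (W_i cosα_i)·tanφ'] / Σ W_i sinα_i, with Δl_i = b_i / cosα_i.
Slice 1: Δl = 1.7/cos(-3.3°) = 1.703 m; N'_1 = 48·cos(-3.3°) = 47.9; c'Δl = 1.53; W sinα = -2.8
Slice 2: Δl = 2.6/cos4.3° = 2.607 m; N'_2 = 248·cos4.3° = 247.3; c'Δl = 2.35; W sinα = 18.6
Slice 3: Δl = 1.5/cos11.5° = 1.531 m; N'_3 = 201·cos11.5° = 197.0; c'Δl = 1.38; W sinα = 40.1
Slice 4: Δl = 2.4/cos18.6° = 2.532 m; N'_4 = 296·cos18.6° = 280.5; c'Δl = 2.28; W sinα = 94.4
Slice 5: Δl = 2.7/cos28.3° = 3.067 m; N'_5 = 275·cos28.3° = 242.1; c'Δl = 2.76; W sinα = 130.4
Slice 6: Δl = 3.1/cos40.6° = 4.083 m; N'_6 = 194·cos40.6° = 147.3; c'Δl = 3.67; W sinα = 126.3
Slice 7: Δl = 1.3/cos51.8° = 2.102 m; N'_7 = 23·cos51.8° = 14.2; c'Δl = 1.89; W sinα = 18.1
Σc'Δl = 15.9 kN/m; ΣN' = 1176.4 kN/m; ΣW sinα = 425.0 kN/m
Resisting = 15.9 + 1176.4·tan25.9° = 15.9 + 571.2 = 587.1 kN/m
FS = 587.1 / 425.0 = 1.381

FS = 1.38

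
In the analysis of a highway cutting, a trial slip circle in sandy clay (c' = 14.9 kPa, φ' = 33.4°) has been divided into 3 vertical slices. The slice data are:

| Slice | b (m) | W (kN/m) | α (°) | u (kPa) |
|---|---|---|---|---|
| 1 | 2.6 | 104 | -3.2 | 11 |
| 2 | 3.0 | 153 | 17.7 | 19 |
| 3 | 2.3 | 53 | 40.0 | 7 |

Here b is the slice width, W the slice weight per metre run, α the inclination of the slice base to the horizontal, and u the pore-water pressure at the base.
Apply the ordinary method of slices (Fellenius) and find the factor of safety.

Ordinary method of slices: FS = Σ[c'·Δl_i + (W_i cosα_i − u_i·Δl_i)·tanφ'] / Σ W_i sinα_i, with Δl_i = b_i / cosα_i.
Slice 1: Δl = 2.6/cos(-3.2°) = 2.604 m; N'_1 = 104·cos(-3.2°) − 11·2.604 = 75.2; c'Δl = 38.80; W sinα = -5.8
Slice 2: Δl = 3.0/cos17.7° = 3.149 m; N'_2 = 153·cos17.7° − 19·3.149 = 85.9; c'Δl = 46.92; W sinα = 46.5
Slice 3: Δl = 2.3/cos40.0° = 3.002 m; N'_3 = 53·cos40.0° − 7·3.002 = 19.6; c'Δl = 44.74; W sinα = 34.1
Σc'Δl = 130.5 kN/m; ΣN' = 180.7 kN/m; ΣW sinα = 74.8 kN/m
Resisting = 130.5 + 180.7·tan33.4° = 130.5 + 119.2 = 249.6 kN/m
FS = 249.6 / 74.8 = 3.338

FS = 3.34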